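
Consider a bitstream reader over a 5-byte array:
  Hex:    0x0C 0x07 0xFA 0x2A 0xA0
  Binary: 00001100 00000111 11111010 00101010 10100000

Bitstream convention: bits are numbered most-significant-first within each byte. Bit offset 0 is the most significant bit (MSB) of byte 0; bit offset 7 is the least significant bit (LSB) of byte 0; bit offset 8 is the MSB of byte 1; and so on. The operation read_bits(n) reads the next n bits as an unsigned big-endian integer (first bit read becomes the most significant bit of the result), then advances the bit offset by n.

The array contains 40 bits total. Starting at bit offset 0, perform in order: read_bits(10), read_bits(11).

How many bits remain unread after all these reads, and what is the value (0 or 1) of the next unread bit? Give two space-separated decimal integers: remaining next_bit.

Read 1: bits[0:10] width=10 -> value=48 (bin 0000110000); offset now 10 = byte 1 bit 2; 30 bits remain
Read 2: bits[10:21] width=11 -> value=255 (bin 00011111111); offset now 21 = byte 2 bit 5; 19 bits remain

Answer: 19 0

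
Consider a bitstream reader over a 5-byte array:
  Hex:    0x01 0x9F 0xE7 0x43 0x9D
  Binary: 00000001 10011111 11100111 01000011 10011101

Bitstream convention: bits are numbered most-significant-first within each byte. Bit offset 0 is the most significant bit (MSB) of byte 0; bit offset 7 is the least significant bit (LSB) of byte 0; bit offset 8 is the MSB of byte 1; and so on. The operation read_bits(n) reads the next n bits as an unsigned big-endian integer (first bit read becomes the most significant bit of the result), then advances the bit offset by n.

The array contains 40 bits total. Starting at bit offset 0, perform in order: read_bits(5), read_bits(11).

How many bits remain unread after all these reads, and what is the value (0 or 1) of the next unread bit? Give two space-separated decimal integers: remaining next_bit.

Read 1: bits[0:5] width=5 -> value=0 (bin 00000); offset now 5 = byte 0 bit 5; 35 bits remain
Read 2: bits[5:16] width=11 -> value=415 (bin 00110011111); offset now 16 = byte 2 bit 0; 24 bits remain

Answer: 24 1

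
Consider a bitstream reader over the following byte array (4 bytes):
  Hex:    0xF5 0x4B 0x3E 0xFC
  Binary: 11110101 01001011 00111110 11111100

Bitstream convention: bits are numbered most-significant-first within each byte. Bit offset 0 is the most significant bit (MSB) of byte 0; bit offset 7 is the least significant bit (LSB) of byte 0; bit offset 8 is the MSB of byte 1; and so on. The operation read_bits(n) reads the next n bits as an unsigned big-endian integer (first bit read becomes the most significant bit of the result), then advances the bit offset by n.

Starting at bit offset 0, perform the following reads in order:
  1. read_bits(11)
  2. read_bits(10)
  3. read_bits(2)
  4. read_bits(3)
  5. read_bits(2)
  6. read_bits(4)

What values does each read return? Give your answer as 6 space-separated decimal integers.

Read 1: bits[0:11] width=11 -> value=1962 (bin 11110101010); offset now 11 = byte 1 bit 3; 21 bits remain
Read 2: bits[11:21] width=10 -> value=359 (bin 0101100111); offset now 21 = byte 2 bit 5; 11 bits remain
Read 3: bits[21:23] width=2 -> value=3 (bin 11); offset now 23 = byte 2 bit 7; 9 bits remain
Read 4: bits[23:26] width=3 -> value=3 (bin 011); offset now 26 = byte 3 bit 2; 6 bits remain
Read 5: bits[26:28] width=2 -> value=3 (bin 11); offset now 28 = byte 3 bit 4; 4 bits remain
Read 6: bits[28:32] width=4 -> value=12 (bin 1100); offset now 32 = byte 4 bit 0; 0 bits remain

Answer: 1962 359 3 3 3 12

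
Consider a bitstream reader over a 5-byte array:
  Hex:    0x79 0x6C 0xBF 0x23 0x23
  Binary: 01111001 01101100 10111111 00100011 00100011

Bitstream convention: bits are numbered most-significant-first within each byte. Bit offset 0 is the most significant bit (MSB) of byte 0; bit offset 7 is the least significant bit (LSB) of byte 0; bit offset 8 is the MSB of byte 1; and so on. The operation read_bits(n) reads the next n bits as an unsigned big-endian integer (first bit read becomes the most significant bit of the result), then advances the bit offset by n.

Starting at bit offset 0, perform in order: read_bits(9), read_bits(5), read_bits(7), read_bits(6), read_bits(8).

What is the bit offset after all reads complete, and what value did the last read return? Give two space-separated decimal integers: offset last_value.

Read 1: bits[0:9] width=9 -> value=242 (bin 011110010); offset now 9 = byte 1 bit 1; 31 bits remain
Read 2: bits[9:14] width=5 -> value=27 (bin 11011); offset now 14 = byte 1 bit 6; 26 bits remain
Read 3: bits[14:21] width=7 -> value=23 (bin 0010111); offset now 21 = byte 2 bit 5; 19 bits remain
Read 4: bits[21:27] width=6 -> value=57 (bin 111001); offset now 27 = byte 3 bit 3; 13 bits remain
Read 5: bits[27:35] width=8 -> value=25 (bin 00011001); offset now 35 = byte 4 bit 3; 5 bits remain

Answer: 35 25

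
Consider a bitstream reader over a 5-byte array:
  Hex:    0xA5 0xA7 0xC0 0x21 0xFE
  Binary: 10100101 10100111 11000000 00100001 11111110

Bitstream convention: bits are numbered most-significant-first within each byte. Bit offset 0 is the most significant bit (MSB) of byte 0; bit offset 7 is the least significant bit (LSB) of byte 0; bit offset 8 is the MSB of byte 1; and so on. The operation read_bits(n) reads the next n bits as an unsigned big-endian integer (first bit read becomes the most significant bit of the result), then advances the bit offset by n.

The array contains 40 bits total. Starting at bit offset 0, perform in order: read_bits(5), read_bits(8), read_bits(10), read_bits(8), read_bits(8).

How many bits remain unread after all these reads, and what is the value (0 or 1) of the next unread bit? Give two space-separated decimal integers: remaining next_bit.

Read 1: bits[0:5] width=5 -> value=20 (bin 10100); offset now 5 = byte 0 bit 5; 35 bits remain
Read 2: bits[5:13] width=8 -> value=180 (bin 10110100); offset now 13 = byte 1 bit 5; 27 bits remain
Read 3: bits[13:23] width=10 -> value=992 (bin 1111100000); offset now 23 = byte 2 bit 7; 17 bits remain
Read 4: bits[23:31] width=8 -> value=16 (bin 00010000); offset now 31 = byte 3 bit 7; 9 bits remain
Read 5: bits[31:39] width=8 -> value=255 (bin 11111111); offset now 39 = byte 4 bit 7; 1 bits remain

Answer: 1 0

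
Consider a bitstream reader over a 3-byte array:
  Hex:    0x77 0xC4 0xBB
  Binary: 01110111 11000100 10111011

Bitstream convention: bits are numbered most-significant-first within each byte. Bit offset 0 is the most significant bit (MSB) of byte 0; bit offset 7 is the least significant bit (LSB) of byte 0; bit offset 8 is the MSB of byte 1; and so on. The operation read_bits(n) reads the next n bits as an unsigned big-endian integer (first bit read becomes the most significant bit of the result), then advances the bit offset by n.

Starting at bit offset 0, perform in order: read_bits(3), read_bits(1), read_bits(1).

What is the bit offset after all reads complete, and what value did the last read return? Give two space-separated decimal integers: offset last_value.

Read 1: bits[0:3] width=3 -> value=3 (bin 011); offset now 3 = byte 0 bit 3; 21 bits remain
Read 2: bits[3:4] width=1 -> value=1 (bin 1); offset now 4 = byte 0 bit 4; 20 bits remain
Read 3: bits[4:5] width=1 -> value=0 (bin 0); offset now 5 = byte 0 bit 5; 19 bits remain

Answer: 5 0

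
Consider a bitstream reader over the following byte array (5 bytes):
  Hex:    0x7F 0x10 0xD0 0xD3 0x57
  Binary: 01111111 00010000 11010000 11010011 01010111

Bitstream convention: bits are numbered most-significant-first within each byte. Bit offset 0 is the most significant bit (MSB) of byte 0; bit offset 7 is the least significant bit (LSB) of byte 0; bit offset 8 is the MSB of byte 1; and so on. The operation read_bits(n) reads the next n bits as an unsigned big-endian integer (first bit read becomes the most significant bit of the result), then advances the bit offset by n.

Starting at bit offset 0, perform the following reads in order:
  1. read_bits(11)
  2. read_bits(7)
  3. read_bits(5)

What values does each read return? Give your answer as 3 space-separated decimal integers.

Read 1: bits[0:11] width=11 -> value=1016 (bin 01111111000); offset now 11 = byte 1 bit 3; 29 bits remain
Read 2: bits[11:18] width=7 -> value=67 (bin 1000011); offset now 18 = byte 2 bit 2; 22 bits remain
Read 3: bits[18:23] width=5 -> value=8 (bin 01000); offset now 23 = byte 2 bit 7; 17 bits remain

Answer: 1016 67 8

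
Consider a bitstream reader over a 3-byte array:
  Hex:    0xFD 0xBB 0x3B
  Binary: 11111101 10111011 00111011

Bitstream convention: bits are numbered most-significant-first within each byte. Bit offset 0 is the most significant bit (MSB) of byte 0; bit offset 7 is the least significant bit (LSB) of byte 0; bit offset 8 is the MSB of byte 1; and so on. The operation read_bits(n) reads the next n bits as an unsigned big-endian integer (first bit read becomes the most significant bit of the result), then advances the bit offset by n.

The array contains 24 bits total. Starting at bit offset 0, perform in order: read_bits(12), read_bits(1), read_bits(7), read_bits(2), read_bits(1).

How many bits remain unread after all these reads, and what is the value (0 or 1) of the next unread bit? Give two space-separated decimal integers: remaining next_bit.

Read 1: bits[0:12] width=12 -> value=4059 (bin 111111011011); offset now 12 = byte 1 bit 4; 12 bits remain
Read 2: bits[12:13] width=1 -> value=1 (bin 1); offset now 13 = byte 1 bit 5; 11 bits remain
Read 3: bits[13:20] width=7 -> value=51 (bin 0110011); offset now 20 = byte 2 bit 4; 4 bits remain
Read 4: bits[20:22] width=2 -> value=2 (bin 10); offset now 22 = byte 2 bit 6; 2 bits remain
Read 5: bits[22:23] width=1 -> value=1 (bin 1); offset now 23 = byte 2 bit 7; 1 bits remain

Answer: 1 1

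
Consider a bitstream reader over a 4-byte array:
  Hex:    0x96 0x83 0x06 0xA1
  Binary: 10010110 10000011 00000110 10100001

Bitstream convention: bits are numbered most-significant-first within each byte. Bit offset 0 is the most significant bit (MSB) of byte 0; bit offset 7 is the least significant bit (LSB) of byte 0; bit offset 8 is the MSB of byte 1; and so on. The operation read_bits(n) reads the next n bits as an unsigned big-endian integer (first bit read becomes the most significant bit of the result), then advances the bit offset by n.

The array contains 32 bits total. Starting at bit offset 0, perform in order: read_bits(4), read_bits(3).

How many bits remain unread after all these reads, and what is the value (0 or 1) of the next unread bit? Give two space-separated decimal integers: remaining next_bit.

Answer: 25 0

Derivation:
Read 1: bits[0:4] width=4 -> value=9 (bin 1001); offset now 4 = byte 0 bit 4; 28 bits remain
Read 2: bits[4:7] width=3 -> value=3 (bin 011); offset now 7 = byte 0 bit 7; 25 bits remain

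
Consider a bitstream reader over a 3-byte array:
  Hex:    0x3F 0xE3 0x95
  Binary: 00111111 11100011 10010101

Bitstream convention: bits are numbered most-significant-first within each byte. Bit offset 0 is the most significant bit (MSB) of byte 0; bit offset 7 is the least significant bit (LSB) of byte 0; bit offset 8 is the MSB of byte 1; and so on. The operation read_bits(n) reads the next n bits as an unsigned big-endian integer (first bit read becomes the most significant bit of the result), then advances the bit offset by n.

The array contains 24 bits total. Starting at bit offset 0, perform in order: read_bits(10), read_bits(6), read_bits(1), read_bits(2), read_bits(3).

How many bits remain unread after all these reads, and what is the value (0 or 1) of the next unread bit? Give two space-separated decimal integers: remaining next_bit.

Read 1: bits[0:10] width=10 -> value=255 (bin 0011111111); offset now 10 = byte 1 bit 2; 14 bits remain
Read 2: bits[10:16] width=6 -> value=35 (bin 100011); offset now 16 = byte 2 bit 0; 8 bits remain
Read 3: bits[16:17] width=1 -> value=1 (bin 1); offset now 17 = byte 2 bit 1; 7 bits remain
Read 4: bits[17:19] width=2 -> value=0 (bin 00); offset now 19 = byte 2 bit 3; 5 bits remain
Read 5: bits[19:22] width=3 -> value=5 (bin 101); offset now 22 = byte 2 bit 6; 2 bits remain

Answer: 2 0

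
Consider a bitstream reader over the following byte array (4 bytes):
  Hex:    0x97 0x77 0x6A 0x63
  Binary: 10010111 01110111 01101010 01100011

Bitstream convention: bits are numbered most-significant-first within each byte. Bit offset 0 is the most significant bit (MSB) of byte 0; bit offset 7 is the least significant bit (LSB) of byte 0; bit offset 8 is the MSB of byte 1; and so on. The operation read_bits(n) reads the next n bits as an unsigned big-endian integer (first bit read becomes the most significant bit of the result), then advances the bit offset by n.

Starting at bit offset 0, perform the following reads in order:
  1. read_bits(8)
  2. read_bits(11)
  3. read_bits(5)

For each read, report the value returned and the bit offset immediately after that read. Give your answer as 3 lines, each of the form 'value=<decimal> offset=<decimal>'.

Answer: value=151 offset=8
value=955 offset=19
value=10 offset=24

Derivation:
Read 1: bits[0:8] width=8 -> value=151 (bin 10010111); offset now 8 = byte 1 bit 0; 24 bits remain
Read 2: bits[8:19] width=11 -> value=955 (bin 01110111011); offset now 19 = byte 2 bit 3; 13 bits remain
Read 3: bits[19:24] width=5 -> value=10 (bin 01010); offset now 24 = byte 3 bit 0; 8 bits remain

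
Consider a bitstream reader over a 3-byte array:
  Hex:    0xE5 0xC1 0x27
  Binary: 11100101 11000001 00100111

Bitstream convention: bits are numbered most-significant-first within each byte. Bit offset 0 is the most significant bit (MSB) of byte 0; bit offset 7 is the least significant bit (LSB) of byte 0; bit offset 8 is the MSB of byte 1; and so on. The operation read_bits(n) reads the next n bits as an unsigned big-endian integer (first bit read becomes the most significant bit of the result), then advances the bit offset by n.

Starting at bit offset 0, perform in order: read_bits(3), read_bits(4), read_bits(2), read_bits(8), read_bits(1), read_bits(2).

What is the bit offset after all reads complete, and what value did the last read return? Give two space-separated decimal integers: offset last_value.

Answer: 20 2

Derivation:
Read 1: bits[0:3] width=3 -> value=7 (bin 111); offset now 3 = byte 0 bit 3; 21 bits remain
Read 2: bits[3:7] width=4 -> value=2 (bin 0010); offset now 7 = byte 0 bit 7; 17 bits remain
Read 3: bits[7:9] width=2 -> value=3 (bin 11); offset now 9 = byte 1 bit 1; 15 bits remain
Read 4: bits[9:17] width=8 -> value=130 (bin 10000010); offset now 17 = byte 2 bit 1; 7 bits remain
Read 5: bits[17:18] width=1 -> value=0 (bin 0); offset now 18 = byte 2 bit 2; 6 bits remain
Read 6: bits[18:20] width=2 -> value=2 (bin 10); offset now 20 = byte 2 bit 4; 4 bits remain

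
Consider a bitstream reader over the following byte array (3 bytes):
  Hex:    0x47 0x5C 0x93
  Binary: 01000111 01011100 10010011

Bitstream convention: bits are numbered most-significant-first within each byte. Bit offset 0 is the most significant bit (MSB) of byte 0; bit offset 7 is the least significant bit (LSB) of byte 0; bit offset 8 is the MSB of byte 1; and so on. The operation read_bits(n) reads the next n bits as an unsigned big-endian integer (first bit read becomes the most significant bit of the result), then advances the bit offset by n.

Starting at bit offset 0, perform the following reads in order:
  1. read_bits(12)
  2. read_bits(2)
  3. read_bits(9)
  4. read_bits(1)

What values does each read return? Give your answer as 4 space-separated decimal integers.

Read 1: bits[0:12] width=12 -> value=1141 (bin 010001110101); offset now 12 = byte 1 bit 4; 12 bits remain
Read 2: bits[12:14] width=2 -> value=3 (bin 11); offset now 14 = byte 1 bit 6; 10 bits remain
Read 3: bits[14:23] width=9 -> value=73 (bin 001001001); offset now 23 = byte 2 bit 7; 1 bits remain
Read 4: bits[23:24] width=1 -> value=1 (bin 1); offset now 24 = byte 3 bit 0; 0 bits remain

Answer: 1141 3 73 1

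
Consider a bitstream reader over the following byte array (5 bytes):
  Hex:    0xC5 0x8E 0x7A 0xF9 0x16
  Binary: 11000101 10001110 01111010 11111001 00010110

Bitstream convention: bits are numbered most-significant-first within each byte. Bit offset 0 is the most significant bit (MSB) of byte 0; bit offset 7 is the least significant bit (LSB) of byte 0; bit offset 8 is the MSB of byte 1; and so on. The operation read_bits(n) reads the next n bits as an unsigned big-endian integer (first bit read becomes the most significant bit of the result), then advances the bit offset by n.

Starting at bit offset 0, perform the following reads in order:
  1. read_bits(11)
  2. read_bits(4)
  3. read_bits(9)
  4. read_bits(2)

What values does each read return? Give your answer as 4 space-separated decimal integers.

Read 1: bits[0:11] width=11 -> value=1580 (bin 11000101100); offset now 11 = byte 1 bit 3; 29 bits remain
Read 2: bits[11:15] width=4 -> value=7 (bin 0111); offset now 15 = byte 1 bit 7; 25 bits remain
Read 3: bits[15:24] width=9 -> value=122 (bin 001111010); offset now 24 = byte 3 bit 0; 16 bits remain
Read 4: bits[24:26] width=2 -> value=3 (bin 11); offset now 26 = byte 3 bit 2; 14 bits remain

Answer: 1580 7 122 3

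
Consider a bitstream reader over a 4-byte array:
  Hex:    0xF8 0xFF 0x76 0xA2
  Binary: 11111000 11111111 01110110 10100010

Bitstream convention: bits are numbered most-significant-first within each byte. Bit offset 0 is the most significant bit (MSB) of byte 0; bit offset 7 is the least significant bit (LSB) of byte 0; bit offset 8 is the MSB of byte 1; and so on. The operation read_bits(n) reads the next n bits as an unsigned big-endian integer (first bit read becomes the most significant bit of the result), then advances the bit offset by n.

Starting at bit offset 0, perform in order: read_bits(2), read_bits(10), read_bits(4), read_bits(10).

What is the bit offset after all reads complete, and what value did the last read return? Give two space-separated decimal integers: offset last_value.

Read 1: bits[0:2] width=2 -> value=3 (bin 11); offset now 2 = byte 0 bit 2; 30 bits remain
Read 2: bits[2:12] width=10 -> value=911 (bin 1110001111); offset now 12 = byte 1 bit 4; 20 bits remain
Read 3: bits[12:16] width=4 -> value=15 (bin 1111); offset now 16 = byte 2 bit 0; 16 bits remain
Read 4: bits[16:26] width=10 -> value=474 (bin 0111011010); offset now 26 = byte 3 bit 2; 6 bits remain

Answer: 26 474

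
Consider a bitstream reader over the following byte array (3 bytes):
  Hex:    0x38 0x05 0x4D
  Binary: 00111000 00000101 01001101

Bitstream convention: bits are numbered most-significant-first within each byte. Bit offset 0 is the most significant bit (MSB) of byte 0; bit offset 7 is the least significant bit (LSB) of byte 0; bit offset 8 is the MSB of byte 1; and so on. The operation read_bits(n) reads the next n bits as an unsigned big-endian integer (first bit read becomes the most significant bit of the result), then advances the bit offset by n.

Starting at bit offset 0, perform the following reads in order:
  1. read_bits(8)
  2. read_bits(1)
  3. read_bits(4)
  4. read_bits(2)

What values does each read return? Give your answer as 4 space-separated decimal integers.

Answer: 56 0 0 2

Derivation:
Read 1: bits[0:8] width=8 -> value=56 (bin 00111000); offset now 8 = byte 1 bit 0; 16 bits remain
Read 2: bits[8:9] width=1 -> value=0 (bin 0); offset now 9 = byte 1 bit 1; 15 bits remain
Read 3: bits[9:13] width=4 -> value=0 (bin 0000); offset now 13 = byte 1 bit 5; 11 bits remain
Read 4: bits[13:15] width=2 -> value=2 (bin 10); offset now 15 = byte 1 bit 7; 9 bits remain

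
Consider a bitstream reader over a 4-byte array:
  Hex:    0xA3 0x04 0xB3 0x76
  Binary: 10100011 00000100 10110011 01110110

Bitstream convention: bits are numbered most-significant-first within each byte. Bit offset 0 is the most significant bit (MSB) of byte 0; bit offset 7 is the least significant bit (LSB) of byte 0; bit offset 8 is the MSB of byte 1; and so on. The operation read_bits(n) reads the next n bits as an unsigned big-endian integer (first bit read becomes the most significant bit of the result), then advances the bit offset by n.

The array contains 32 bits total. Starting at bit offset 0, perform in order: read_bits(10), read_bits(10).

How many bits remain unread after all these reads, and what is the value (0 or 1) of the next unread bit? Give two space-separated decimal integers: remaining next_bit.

Answer: 12 0

Derivation:
Read 1: bits[0:10] width=10 -> value=652 (bin 1010001100); offset now 10 = byte 1 bit 2; 22 bits remain
Read 2: bits[10:20] width=10 -> value=75 (bin 0001001011); offset now 20 = byte 2 bit 4; 12 bits remain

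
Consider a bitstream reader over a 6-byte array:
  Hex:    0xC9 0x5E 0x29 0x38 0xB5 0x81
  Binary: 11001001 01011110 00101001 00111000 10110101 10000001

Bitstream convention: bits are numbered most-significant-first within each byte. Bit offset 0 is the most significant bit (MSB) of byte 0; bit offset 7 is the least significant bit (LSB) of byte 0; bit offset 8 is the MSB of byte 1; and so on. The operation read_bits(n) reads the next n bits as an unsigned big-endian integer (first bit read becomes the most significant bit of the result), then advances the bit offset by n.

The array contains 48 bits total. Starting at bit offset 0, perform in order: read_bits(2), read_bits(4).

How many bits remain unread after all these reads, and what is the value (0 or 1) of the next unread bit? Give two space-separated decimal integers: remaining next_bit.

Answer: 42 0

Derivation:
Read 1: bits[0:2] width=2 -> value=3 (bin 11); offset now 2 = byte 0 bit 2; 46 bits remain
Read 2: bits[2:6] width=4 -> value=2 (bin 0010); offset now 6 = byte 0 bit 6; 42 bits remain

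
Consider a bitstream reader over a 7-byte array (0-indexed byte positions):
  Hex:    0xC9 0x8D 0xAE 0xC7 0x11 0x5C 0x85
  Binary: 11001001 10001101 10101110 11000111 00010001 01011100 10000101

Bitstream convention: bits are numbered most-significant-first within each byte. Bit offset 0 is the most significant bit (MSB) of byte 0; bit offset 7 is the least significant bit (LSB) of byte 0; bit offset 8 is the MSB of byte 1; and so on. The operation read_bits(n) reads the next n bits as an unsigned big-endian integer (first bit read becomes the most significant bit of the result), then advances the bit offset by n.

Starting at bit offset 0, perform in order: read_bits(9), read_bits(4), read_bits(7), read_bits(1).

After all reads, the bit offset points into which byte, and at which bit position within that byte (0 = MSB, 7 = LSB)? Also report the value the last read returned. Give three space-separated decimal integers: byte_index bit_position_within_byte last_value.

Answer: 2 5 1

Derivation:
Read 1: bits[0:9] width=9 -> value=403 (bin 110010011); offset now 9 = byte 1 bit 1; 47 bits remain
Read 2: bits[9:13] width=4 -> value=1 (bin 0001); offset now 13 = byte 1 bit 5; 43 bits remain
Read 3: bits[13:20] width=7 -> value=90 (bin 1011010); offset now 20 = byte 2 bit 4; 36 bits remain
Read 4: bits[20:21] width=1 -> value=1 (bin 1); offset now 21 = byte 2 bit 5; 35 bits remain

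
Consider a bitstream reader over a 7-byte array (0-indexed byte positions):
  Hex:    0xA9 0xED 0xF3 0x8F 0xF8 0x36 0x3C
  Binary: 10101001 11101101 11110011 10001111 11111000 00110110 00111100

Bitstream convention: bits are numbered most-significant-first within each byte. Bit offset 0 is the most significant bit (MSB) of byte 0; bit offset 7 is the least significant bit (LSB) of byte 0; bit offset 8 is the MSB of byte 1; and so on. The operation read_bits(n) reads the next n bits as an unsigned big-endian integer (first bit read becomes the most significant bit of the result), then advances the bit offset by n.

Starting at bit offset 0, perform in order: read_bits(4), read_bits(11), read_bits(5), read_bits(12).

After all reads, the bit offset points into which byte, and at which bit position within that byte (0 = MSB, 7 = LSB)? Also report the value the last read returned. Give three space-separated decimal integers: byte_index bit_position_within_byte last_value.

Read 1: bits[0:4] width=4 -> value=10 (bin 1010); offset now 4 = byte 0 bit 4; 52 bits remain
Read 2: bits[4:15] width=11 -> value=1270 (bin 10011110110); offset now 15 = byte 1 bit 7; 41 bits remain
Read 3: bits[15:20] width=5 -> value=31 (bin 11111); offset now 20 = byte 2 bit 4; 36 bits remain
Read 4: bits[20:32] width=12 -> value=911 (bin 001110001111); offset now 32 = byte 4 bit 0; 24 bits remain

Answer: 4 0 911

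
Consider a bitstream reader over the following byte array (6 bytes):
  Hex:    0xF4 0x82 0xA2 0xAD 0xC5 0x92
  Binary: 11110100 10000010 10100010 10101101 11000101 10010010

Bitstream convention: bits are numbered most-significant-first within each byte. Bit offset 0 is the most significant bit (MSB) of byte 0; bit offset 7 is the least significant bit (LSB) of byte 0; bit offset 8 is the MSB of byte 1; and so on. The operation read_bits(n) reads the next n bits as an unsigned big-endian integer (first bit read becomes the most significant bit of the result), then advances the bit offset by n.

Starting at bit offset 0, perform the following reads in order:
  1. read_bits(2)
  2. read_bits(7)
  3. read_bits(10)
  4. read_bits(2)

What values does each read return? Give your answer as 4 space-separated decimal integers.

Read 1: bits[0:2] width=2 -> value=3 (bin 11); offset now 2 = byte 0 bit 2; 46 bits remain
Read 2: bits[2:9] width=7 -> value=105 (bin 1101001); offset now 9 = byte 1 bit 1; 39 bits remain
Read 3: bits[9:19] width=10 -> value=21 (bin 0000010101); offset now 19 = byte 2 bit 3; 29 bits remain
Read 4: bits[19:21] width=2 -> value=0 (bin 00); offset now 21 = byte 2 bit 5; 27 bits remain

Answer: 3 105 21 0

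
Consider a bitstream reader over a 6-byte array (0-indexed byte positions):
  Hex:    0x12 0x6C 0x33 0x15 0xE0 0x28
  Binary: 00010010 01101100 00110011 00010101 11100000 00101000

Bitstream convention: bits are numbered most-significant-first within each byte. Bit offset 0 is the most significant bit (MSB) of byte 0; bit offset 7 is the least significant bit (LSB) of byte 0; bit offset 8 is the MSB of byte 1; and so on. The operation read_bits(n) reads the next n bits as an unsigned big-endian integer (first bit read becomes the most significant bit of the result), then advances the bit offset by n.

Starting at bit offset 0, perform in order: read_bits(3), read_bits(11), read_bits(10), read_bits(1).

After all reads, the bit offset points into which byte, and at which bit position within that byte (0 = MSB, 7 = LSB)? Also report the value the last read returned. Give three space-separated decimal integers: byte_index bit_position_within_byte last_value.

Read 1: bits[0:3] width=3 -> value=0 (bin 000); offset now 3 = byte 0 bit 3; 45 bits remain
Read 2: bits[3:14] width=11 -> value=1179 (bin 10010011011); offset now 14 = byte 1 bit 6; 34 bits remain
Read 3: bits[14:24] width=10 -> value=51 (bin 0000110011); offset now 24 = byte 3 bit 0; 24 bits remain
Read 4: bits[24:25] width=1 -> value=0 (bin 0); offset now 25 = byte 3 bit 1; 23 bits remain

Answer: 3 1 0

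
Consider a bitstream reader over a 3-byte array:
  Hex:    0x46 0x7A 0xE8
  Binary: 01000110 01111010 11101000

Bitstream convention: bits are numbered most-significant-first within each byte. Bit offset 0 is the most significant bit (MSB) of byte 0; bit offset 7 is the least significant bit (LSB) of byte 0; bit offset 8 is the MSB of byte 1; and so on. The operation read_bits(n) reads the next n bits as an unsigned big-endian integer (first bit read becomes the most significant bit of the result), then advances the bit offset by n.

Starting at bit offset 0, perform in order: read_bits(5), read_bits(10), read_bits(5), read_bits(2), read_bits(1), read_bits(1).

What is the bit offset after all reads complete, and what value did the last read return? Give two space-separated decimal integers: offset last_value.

Read 1: bits[0:5] width=5 -> value=8 (bin 01000); offset now 5 = byte 0 bit 5; 19 bits remain
Read 2: bits[5:15] width=10 -> value=829 (bin 1100111101); offset now 15 = byte 1 bit 7; 9 bits remain
Read 3: bits[15:20] width=5 -> value=14 (bin 01110); offset now 20 = byte 2 bit 4; 4 bits remain
Read 4: bits[20:22] width=2 -> value=2 (bin 10); offset now 22 = byte 2 bit 6; 2 bits remain
Read 5: bits[22:23] width=1 -> value=0 (bin 0); offset now 23 = byte 2 bit 7; 1 bits remain
Read 6: bits[23:24] width=1 -> value=0 (bin 0); offset now 24 = byte 3 bit 0; 0 bits remain

Answer: 24 0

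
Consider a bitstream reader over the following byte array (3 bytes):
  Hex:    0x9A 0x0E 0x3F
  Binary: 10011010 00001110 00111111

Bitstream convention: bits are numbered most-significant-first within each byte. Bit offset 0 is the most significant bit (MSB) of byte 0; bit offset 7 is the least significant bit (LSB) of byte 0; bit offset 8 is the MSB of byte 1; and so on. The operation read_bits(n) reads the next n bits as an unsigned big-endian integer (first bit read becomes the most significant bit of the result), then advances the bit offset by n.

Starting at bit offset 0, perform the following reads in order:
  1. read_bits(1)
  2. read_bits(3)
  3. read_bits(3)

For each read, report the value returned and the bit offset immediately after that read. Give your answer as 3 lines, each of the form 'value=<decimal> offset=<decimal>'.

Answer: value=1 offset=1
value=1 offset=4
value=5 offset=7

Derivation:
Read 1: bits[0:1] width=1 -> value=1 (bin 1); offset now 1 = byte 0 bit 1; 23 bits remain
Read 2: bits[1:4] width=3 -> value=1 (bin 001); offset now 4 = byte 0 bit 4; 20 bits remain
Read 3: bits[4:7] width=3 -> value=5 (bin 101); offset now 7 = byte 0 bit 7; 17 bits remain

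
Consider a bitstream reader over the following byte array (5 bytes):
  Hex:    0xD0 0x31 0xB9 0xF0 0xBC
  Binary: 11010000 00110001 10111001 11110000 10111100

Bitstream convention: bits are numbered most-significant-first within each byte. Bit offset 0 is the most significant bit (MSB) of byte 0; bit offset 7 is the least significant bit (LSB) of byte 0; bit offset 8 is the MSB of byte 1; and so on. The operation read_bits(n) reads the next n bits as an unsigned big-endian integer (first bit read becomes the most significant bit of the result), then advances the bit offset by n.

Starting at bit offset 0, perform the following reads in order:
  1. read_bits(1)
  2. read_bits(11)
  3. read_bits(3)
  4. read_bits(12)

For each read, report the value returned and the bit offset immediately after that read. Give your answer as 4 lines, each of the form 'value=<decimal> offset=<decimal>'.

Answer: value=1 offset=1
value=1283 offset=12
value=0 offset=15
value=3535 offset=27

Derivation:
Read 1: bits[0:1] width=1 -> value=1 (bin 1); offset now 1 = byte 0 bit 1; 39 bits remain
Read 2: bits[1:12] width=11 -> value=1283 (bin 10100000011); offset now 12 = byte 1 bit 4; 28 bits remain
Read 3: bits[12:15] width=3 -> value=0 (bin 000); offset now 15 = byte 1 bit 7; 25 bits remain
Read 4: bits[15:27] width=12 -> value=3535 (bin 110111001111); offset now 27 = byte 3 bit 3; 13 bits remain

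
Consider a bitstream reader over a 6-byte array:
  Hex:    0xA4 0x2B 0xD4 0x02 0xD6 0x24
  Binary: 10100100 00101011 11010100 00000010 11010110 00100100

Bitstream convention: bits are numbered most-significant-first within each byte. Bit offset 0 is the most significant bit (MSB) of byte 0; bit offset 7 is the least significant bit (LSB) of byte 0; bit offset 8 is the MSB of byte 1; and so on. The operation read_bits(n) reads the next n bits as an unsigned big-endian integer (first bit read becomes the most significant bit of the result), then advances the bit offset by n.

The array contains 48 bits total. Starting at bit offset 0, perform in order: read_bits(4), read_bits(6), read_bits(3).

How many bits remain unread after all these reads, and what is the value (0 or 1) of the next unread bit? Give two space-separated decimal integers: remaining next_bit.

Answer: 35 0

Derivation:
Read 1: bits[0:4] width=4 -> value=10 (bin 1010); offset now 4 = byte 0 bit 4; 44 bits remain
Read 2: bits[4:10] width=6 -> value=16 (bin 010000); offset now 10 = byte 1 bit 2; 38 bits remain
Read 3: bits[10:13] width=3 -> value=5 (bin 101); offset now 13 = byte 1 bit 5; 35 bits remain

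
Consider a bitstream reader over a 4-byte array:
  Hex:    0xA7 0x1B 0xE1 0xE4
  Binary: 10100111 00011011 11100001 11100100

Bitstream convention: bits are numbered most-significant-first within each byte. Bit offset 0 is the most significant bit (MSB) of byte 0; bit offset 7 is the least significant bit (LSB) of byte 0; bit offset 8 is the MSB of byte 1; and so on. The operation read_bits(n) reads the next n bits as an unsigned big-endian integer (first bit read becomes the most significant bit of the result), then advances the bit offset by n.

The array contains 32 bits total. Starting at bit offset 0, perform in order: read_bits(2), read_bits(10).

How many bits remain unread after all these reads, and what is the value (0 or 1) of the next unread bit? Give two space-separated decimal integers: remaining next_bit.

Read 1: bits[0:2] width=2 -> value=2 (bin 10); offset now 2 = byte 0 bit 2; 30 bits remain
Read 2: bits[2:12] width=10 -> value=625 (bin 1001110001); offset now 12 = byte 1 bit 4; 20 bits remain

Answer: 20 1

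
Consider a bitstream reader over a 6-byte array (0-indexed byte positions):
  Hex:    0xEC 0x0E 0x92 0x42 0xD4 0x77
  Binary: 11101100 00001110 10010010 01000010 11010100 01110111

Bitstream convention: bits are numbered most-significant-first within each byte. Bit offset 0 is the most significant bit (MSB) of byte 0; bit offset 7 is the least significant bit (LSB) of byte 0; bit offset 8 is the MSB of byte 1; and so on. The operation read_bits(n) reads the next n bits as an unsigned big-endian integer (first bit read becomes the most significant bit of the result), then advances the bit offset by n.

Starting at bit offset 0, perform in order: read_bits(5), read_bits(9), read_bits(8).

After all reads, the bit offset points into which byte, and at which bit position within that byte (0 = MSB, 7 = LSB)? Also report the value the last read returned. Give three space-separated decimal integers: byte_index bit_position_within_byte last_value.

Read 1: bits[0:5] width=5 -> value=29 (bin 11101); offset now 5 = byte 0 bit 5; 43 bits remain
Read 2: bits[5:14] width=9 -> value=259 (bin 100000011); offset now 14 = byte 1 bit 6; 34 bits remain
Read 3: bits[14:22] width=8 -> value=164 (bin 10100100); offset now 22 = byte 2 bit 6; 26 bits remain

Answer: 2 6 164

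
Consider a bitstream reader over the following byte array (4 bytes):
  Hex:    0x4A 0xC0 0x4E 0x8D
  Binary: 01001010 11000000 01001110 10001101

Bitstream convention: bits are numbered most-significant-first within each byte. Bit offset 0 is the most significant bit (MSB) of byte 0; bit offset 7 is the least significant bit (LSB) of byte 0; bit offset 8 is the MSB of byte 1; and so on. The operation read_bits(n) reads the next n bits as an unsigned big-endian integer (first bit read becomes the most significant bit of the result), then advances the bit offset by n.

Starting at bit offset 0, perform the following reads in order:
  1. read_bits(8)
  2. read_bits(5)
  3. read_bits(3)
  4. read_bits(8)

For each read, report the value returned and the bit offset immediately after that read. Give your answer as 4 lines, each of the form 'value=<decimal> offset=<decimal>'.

Read 1: bits[0:8] width=8 -> value=74 (bin 01001010); offset now 8 = byte 1 bit 0; 24 bits remain
Read 2: bits[8:13] width=5 -> value=24 (bin 11000); offset now 13 = byte 1 bit 5; 19 bits remain
Read 3: bits[13:16] width=3 -> value=0 (bin 000); offset now 16 = byte 2 bit 0; 16 bits remain
Read 4: bits[16:24] width=8 -> value=78 (bin 01001110); offset now 24 = byte 3 bit 0; 8 bits remain

Answer: value=74 offset=8
value=24 offset=13
value=0 offset=16
value=78 offset=24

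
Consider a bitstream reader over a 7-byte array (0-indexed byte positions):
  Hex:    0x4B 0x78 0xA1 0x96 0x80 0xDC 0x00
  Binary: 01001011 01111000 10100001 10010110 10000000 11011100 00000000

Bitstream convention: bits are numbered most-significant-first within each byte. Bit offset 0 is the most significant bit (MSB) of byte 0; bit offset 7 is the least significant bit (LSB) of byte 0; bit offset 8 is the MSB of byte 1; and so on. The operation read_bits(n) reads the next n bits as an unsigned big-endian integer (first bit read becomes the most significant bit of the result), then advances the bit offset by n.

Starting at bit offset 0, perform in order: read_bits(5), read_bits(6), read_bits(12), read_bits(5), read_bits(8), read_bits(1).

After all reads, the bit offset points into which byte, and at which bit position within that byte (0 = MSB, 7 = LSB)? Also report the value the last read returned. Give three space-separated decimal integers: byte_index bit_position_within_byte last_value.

Answer: 4 5 0

Derivation:
Read 1: bits[0:5] width=5 -> value=9 (bin 01001); offset now 5 = byte 0 bit 5; 51 bits remain
Read 2: bits[5:11] width=6 -> value=27 (bin 011011); offset now 11 = byte 1 bit 3; 45 bits remain
Read 3: bits[11:23] width=12 -> value=3152 (bin 110001010000); offset now 23 = byte 2 bit 7; 33 bits remain
Read 4: bits[23:28] width=5 -> value=25 (bin 11001); offset now 28 = byte 3 bit 4; 28 bits remain
Read 5: bits[28:36] width=8 -> value=104 (bin 01101000); offset now 36 = byte 4 bit 4; 20 bits remain
Read 6: bits[36:37] width=1 -> value=0 (bin 0); offset now 37 = byte 4 bit 5; 19 bits remain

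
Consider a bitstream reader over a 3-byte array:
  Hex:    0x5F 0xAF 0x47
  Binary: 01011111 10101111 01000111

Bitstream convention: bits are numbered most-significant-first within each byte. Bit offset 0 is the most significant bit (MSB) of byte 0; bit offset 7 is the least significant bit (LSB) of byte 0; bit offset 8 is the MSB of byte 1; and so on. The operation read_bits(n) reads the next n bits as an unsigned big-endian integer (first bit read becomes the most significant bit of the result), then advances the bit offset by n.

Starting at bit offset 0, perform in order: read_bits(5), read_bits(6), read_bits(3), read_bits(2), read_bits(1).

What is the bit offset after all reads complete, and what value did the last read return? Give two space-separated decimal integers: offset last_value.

Answer: 17 0

Derivation:
Read 1: bits[0:5] width=5 -> value=11 (bin 01011); offset now 5 = byte 0 bit 5; 19 bits remain
Read 2: bits[5:11] width=6 -> value=61 (bin 111101); offset now 11 = byte 1 bit 3; 13 bits remain
Read 3: bits[11:14] width=3 -> value=3 (bin 011); offset now 14 = byte 1 bit 6; 10 bits remain
Read 4: bits[14:16] width=2 -> value=3 (bin 11); offset now 16 = byte 2 bit 0; 8 bits remain
Read 5: bits[16:17] width=1 -> value=0 (bin 0); offset now 17 = byte 2 bit 1; 7 bits remain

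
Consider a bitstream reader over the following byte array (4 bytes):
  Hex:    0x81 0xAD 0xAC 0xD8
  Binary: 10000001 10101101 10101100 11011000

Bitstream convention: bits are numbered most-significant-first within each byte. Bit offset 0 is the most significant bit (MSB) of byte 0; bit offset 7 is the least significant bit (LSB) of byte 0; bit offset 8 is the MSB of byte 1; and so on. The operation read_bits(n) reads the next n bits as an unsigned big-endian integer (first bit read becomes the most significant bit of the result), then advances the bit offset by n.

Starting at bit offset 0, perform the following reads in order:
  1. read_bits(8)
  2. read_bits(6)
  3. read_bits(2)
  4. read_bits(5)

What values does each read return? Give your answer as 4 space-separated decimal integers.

Read 1: bits[0:8] width=8 -> value=129 (bin 10000001); offset now 8 = byte 1 bit 0; 24 bits remain
Read 2: bits[8:14] width=6 -> value=43 (bin 101011); offset now 14 = byte 1 bit 6; 18 bits remain
Read 3: bits[14:16] width=2 -> value=1 (bin 01); offset now 16 = byte 2 bit 0; 16 bits remain
Read 4: bits[16:21] width=5 -> value=21 (bin 10101); offset now 21 = byte 2 bit 5; 11 bits remain

Answer: 129 43 1 21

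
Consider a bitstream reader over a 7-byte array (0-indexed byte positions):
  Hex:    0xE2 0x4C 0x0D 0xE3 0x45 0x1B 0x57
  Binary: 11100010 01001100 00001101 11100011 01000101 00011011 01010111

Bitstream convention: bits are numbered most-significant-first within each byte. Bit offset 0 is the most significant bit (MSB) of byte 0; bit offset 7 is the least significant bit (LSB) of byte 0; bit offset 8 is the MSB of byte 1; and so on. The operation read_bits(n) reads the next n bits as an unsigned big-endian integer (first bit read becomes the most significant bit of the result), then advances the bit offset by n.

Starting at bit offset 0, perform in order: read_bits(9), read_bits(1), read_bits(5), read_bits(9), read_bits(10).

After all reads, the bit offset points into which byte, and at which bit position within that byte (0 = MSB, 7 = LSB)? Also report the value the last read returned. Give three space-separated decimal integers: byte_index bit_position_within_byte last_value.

Answer: 4 2 909

Derivation:
Read 1: bits[0:9] width=9 -> value=452 (bin 111000100); offset now 9 = byte 1 bit 1; 47 bits remain
Read 2: bits[9:10] width=1 -> value=1 (bin 1); offset now 10 = byte 1 bit 2; 46 bits remain
Read 3: bits[10:15] width=5 -> value=6 (bin 00110); offset now 15 = byte 1 bit 7; 41 bits remain
Read 4: bits[15:24] width=9 -> value=13 (bin 000001101); offset now 24 = byte 3 bit 0; 32 bits remain
Read 5: bits[24:34] width=10 -> value=909 (bin 1110001101); offset now 34 = byte 4 bit 2; 22 bits remain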